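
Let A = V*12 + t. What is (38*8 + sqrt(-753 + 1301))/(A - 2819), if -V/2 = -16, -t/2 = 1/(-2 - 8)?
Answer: -760/6087 - 5*sqrt(137)/6087 ≈ -0.13447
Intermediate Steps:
t = 1/5 (t = -2/(-2 - 8) = -2/(-10) = -2*(-1/10) = 1/5 ≈ 0.20000)
V = 32 (V = -2*(-16) = 32)
A = 1921/5 (A = 32*12 + 1/5 = 384 + 1/5 = 1921/5 ≈ 384.20)
(38*8 + sqrt(-753 + 1301))/(A - 2819) = (38*8 + sqrt(-753 + 1301))/(1921/5 - 2819) = (304 + sqrt(548))/(-12174/5) = (304 + 2*sqrt(137))*(-5/12174) = -760/6087 - 5*sqrt(137)/6087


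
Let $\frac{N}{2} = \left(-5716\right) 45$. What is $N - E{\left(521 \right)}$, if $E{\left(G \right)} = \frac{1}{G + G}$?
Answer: $- \frac{536046481}{1042} \approx -5.1444 \cdot 10^{5}$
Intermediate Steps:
$E{\left(G \right)} = \frac{1}{2 G}$
$N = -514440$ ($N = 2 \left(\left(-5716\right) 45\right) = 2 \left(-257220\right) = -514440$)
$N - E{\left(521 \right)} = -514440 - \frac{1}{2 \cdot 521} = -514440 - \frac{1}{2} \cdot \frac{1}{521} = -514440 - \frac{1}{1042} = - \frac{536046481}{1042}$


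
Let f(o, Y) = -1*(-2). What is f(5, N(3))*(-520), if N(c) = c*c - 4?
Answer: -1040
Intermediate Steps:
N(c) = -4 + c² (N(c) = c² - 4 = -4 + c²)
f(o, Y) = 2
f(5, N(3))*(-520) = 2*(-520) = -1040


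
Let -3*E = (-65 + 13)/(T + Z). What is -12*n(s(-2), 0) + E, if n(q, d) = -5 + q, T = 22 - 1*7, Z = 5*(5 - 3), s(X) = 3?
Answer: 1852/75 ≈ 24.693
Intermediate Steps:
Z = 10 (Z = 5*2 = 10)
T = 15 (T = 22 - 7 = 15)
E = 52/75 (E = -(-65 + 13)/(3*(15 + 10)) = -(-52)/(3*25) = -⅓*(-52/25) = 52/75 ≈ 0.69333)
-12*n(s(-2), 0) + E = -12*(-5 + 3) + 52/75 = -12*(-2) + 52/75 = 24 + 52/75 = 1852/75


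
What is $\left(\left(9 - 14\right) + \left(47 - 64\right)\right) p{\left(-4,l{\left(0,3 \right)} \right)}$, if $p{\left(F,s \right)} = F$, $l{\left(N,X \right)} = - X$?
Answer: $88$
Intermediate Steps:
$\left(\left(9 - 14\right) + \left(47 - 64\right)\right) p{\left(-4,l{\left(0,3 \right)} \right)} = \left(\left(9 - 14\right) + \left(47 - 64\right)\right) \left(-4\right) = \left(\left(9 - 14\right) - 17\right) \left(-4\right) = \left(-5 - 17\right) \left(-4\right) = \left(-22\right) \left(-4\right) = 88$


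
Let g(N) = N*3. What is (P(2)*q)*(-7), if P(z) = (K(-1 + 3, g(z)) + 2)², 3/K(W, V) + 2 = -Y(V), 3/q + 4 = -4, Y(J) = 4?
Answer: 189/32 ≈ 5.9063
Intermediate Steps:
g(N) = 3*N
q = -3/8 (q = 3/(-4 - 4) = 3/(-8) = 3*(-⅛) = -3/8 ≈ -0.37500)
K(W, V) = -½ (K(W, V) = 3/(-2 - 1*4) = 3/(-2 - 4) = 3/(-6) = 3*(-⅙) = -½)
P(z) = 9/4 (P(z) = (-½ + 2)² = (3/2)² = 9/4)
(P(2)*q)*(-7) = ((9/4)*(-3/8))*(-7) = -27/32*(-7) = 189/32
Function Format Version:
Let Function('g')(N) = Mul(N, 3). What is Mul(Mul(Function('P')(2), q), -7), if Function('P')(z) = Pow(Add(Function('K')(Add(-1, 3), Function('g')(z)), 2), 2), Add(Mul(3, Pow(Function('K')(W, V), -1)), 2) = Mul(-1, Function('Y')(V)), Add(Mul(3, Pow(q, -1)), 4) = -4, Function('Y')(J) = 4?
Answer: Rational(189, 32) ≈ 5.9063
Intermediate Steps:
Function('g')(N) = Mul(3, N)
q = Rational(-3, 8) (q = Mul(3, Pow(Add(-4, -4), -1)) = Mul(3, Pow(-8, -1)) = Mul(3, Rational(-1, 8)) = Rational(-3, 8) ≈ -0.37500)
Function('K')(W, V) = Rational(-1, 2) (Function('K')(W, V) = Mul(3, Pow(Add(-2, Mul(-1, 4)), -1)) = Mul(3, Pow(Add(-2, -4), -1)) = Mul(3, Pow(-6, -1)) = Mul(3, Rational(-1, 6)) = Rational(-1, 2))
Function('P')(z) = Rational(9, 4) (Function('P')(z) = Pow(Add(Rational(-1, 2), 2), 2) = Pow(Rational(3, 2), 2) = Rational(9, 4))
Mul(Mul(Function('P')(2), q), -7) = Mul(Mul(Rational(9, 4), Rational(-3, 8)), -7) = Mul(Rational(-27, 32), -7) = Rational(189, 32)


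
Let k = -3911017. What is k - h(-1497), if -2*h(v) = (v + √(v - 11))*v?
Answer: -5581025/2 - 1497*I*√377 ≈ -2.7905e+6 - 29066.0*I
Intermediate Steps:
h(v) = -v*(v + √(-11 + v))/2 (h(v) = -(v + √(v - 11))*v/2 = -(v + √(-11 + v))*v/2 = -v*(v + √(-11 + v))/2)
k - h(-1497) = -3911017 - (-1)*(-1497)*(-1497 + √(-11 - 1497))/2 = -3911017 - (-1)*(-1497)*(-1497 + √(-1508))/2 = -3911017 - (-1)*(-1497)*(-1497 + 2*I*√377)/2 = -3911017 - (-2241009/2 + 1497*I*√377) = -3911017 + (2241009/2 - 1497*I*√377) = -5581025/2 - 1497*I*√377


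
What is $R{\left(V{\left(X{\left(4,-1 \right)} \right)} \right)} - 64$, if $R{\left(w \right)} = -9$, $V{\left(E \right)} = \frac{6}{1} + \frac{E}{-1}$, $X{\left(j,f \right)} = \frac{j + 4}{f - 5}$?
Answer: $-73$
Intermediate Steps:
$X{\left(j,f \right)} = \frac{4 + j}{-5 + f}$
$V{\left(E \right)} = 6 - E$ ($V{\left(E \right)} = 6 \cdot 1 + E \left(-1\right) = 6 - E$)
$R{\left(V{\left(X{\left(4,-1 \right)} \right)} \right)} - 64 = -9 - 64 = -73$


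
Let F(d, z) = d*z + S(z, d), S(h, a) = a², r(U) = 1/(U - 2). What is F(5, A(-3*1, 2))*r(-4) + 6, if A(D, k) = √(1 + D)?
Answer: 11/6 - 5*I*√2/6 ≈ 1.8333 - 1.1785*I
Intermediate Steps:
r(U) = 1/(-2 + U)
F(d, z) = d² + d*z (F(d, z) = d*z + d² = d² + d*z)
F(5, A(-3*1, 2))*r(-4) + 6 = (5*(5 + √(1 - 3*1)))/(-2 - 4) + 6 = (5*(5 + √(1 - 3)))/(-6) + 6 = (5*(5 + √(-2)))*(-⅙) + 6 = (5*(5 + I*√2))*(-⅙) + 6 = (25 + 5*I*√2)*(-⅙) + 6 = (-25/6 - 5*I*√2/6) + 6 = 11/6 - 5*I*√2/6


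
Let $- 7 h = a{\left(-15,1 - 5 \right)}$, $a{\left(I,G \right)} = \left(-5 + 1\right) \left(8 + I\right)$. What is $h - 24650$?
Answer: $-24654$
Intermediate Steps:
$a{\left(I,G \right)} = -32 - 4 I$ ($a{\left(I,G \right)} = - 4 \left(8 + I\right) = -32 - 4 I$)
$h = -4$ ($h = - \frac{-32 - -60}{7} = - \frac{-32 + 60}{7} = \left(- \frac{1}{7}\right) 28 = -4$)
$h - 24650 = -4 - 24650 = -24654$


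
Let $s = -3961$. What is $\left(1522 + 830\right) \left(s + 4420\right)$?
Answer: $1079568$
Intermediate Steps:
$\left(1522 + 830\right) \left(s + 4420\right) = \left(1522 + 830\right) \left(-3961 + 4420\right) = 2352 \cdot 459 = 1079568$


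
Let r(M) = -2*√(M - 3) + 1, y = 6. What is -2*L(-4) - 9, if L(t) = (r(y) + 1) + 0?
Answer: -13 + 4*√3 ≈ -6.0718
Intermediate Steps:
r(M) = 1 - 2*√(-3 + M) (r(M) = -2*√(-3 + M) + 1 = 1 - 2*√(-3 + M))
L(t) = 2 - 2*√3 (L(t) = ((1 - 2*√(-3 + 6)) + 1) + 0 = ((1 - 2*√3) + 1) + 0 = (2 - 2*√3) + 0 = 2 - 2*√3)
-2*L(-4) - 9 = -2*(2 - 2*√3) - 9 = (-4 + 4*√3) - 9 = -13 + 4*√3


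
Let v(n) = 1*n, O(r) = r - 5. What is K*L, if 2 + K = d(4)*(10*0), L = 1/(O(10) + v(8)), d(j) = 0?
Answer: -2/13 ≈ -0.15385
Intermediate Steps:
O(r) = -5 + r
v(n) = n
L = 1/13 (L = 1/((-5 + 10) + 8) = 1/(5 + 8) = 1/13 ≈ 0.076923)
K = -2 (K = -2 + 0*(10*0) = -2 + 0*0 = -2 + 0 = -2)
K*L = -2*1/13 = -2/13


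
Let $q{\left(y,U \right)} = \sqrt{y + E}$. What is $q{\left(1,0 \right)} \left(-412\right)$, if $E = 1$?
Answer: $- 412 \sqrt{2} \approx -582.66$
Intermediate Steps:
$q{\left(y,U \right)} = \sqrt{1 + y}$ ($q{\left(y,U \right)} = \sqrt{y + 1} = \sqrt{1 + y}$)
$q{\left(1,0 \right)} \left(-412\right) = \sqrt{1 + 1} \left(-412\right) = \sqrt{2} \left(-412\right) = - 412 \sqrt{2}$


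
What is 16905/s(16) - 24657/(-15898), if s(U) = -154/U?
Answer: -306878133/174878 ≈ -1754.8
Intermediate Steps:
16905/s(16) - 24657/(-15898) = 16905/((-154/16)) - 24657/(-15898) = 16905/((-154*1/16)) - 24657*(-1/15898) = 16905/(-77/8) + 24657/15898 = 16905*(-8/77) + 24657/15898 = -19320/11 + 24657/15898 = -306878133/174878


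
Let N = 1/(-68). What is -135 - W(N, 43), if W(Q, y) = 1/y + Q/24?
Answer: -9475349/70176 ≈ -135.02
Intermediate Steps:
N = -1/68 ≈ -0.014706
W(Q, y) = 1/y + Q/24 (W(Q, y) = 1/y + Q*(1/24) = 1/y + Q/24)
-135 - W(N, 43) = -135 - (1/43 + (1/24)*(-1/68)) = -135 - (1/43 - 1/1632) = -135 - 1*1589/70176 = -135 - 1589/70176 = -9475349/70176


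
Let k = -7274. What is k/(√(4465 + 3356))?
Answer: -7274*√869/2607 ≈ -82.251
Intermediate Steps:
k/(√(4465 + 3356)) = -7274/√(4465 + 3356) = -7274*√869/2607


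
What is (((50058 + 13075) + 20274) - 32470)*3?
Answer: 152811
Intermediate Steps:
(((50058 + 13075) + 20274) - 32470)*3 = ((63133 + 20274) - 32470)*3 = (83407 - 32470)*3 = 50937*3 = 152811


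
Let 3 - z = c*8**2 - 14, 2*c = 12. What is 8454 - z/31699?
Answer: 267983713/31699 ≈ 8454.0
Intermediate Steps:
c = 6 (c = (1/2)*12 = 6)
z = -367 (z = 3 - (6*8**2 - 14) = 3 - (6*64 - 14) = 3 - (384 - 14) = 3 - 1*370 = 3 - 370 = -367)
8454 - z/31699 = 8454 - (-367)/31699 = 8454 - 1*(-367/31699) = 8454 + 367/31699 = 267983713/31699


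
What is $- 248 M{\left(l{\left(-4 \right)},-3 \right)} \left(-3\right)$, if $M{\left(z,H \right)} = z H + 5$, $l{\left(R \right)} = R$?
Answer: $12648$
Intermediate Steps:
$M{\left(z,H \right)} = 5 + H z$ ($M{\left(z,H \right)} = H z + 5 = 5 + H z$)
$- 248 M{\left(l{\left(-4 \right)},-3 \right)} \left(-3\right) = - 248 \left(5 - -12\right) \left(-3\right) = - 248 \left(5 + 12\right) \left(-3\right) = - 248 \cdot 17 \left(-3\right) = \left(-248\right) \left(-51\right) = 12648$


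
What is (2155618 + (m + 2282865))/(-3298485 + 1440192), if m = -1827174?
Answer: -2611309/1858293 ≈ -1.4052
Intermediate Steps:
(2155618 + (m + 2282865))/(-3298485 + 1440192) = (2155618 + (-1827174 + 2282865))/(-3298485 + 1440192) = (2155618 + 455691)/(-1858293) = 2611309*(-1/1858293) = -2611309/1858293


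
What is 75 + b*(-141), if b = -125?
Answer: 17700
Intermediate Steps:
75 + b*(-141) = 75 - 125*(-141) = 75 + 17625 = 17700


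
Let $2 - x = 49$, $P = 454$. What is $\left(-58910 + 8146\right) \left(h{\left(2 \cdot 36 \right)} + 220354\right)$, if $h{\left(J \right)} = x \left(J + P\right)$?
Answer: $-9931062848$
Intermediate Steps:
$x = -47$ ($x = 2 - 49 = -47$)
$h{\left(J \right)} = -21338 - 47 J$ ($h{\left(J \right)} = - 47 \left(J + 454\right) = - 47 \left(454 + J\right) = -21338 - 47 J$)
$\left(-58910 + 8146\right) \left(h{\left(2 \cdot 36 \right)} + 220354\right) = \left(-58910 + 8146\right) \left(\left(-21338 - 47 \cdot 2 \cdot 36\right) + 220354\right) = - 50764 \left(\left(-21338 - 3384\right) + 220354\right) = - 50764 \left(-24722 + 220354\right) = \left(-50764\right) 195632 = -9931062848$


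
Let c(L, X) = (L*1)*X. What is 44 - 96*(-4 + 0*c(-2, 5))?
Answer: 428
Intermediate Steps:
c(L, X) = L*X
44 - 96*(-4 + 0*c(-2, 5)) = 44 - 96*(-4 + 0*(-2*5)) = 44 - 96*(-4 + 0*(-10)) = 44 - 96*(-4 + 0) = 44 - 96*(-4) = 44 + 384 = 428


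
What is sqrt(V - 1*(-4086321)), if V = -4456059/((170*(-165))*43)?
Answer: sqrt(26421227855607046)/80410 ≈ 2021.5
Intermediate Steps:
V = 1485353/402050 (V = -4456059/((-28050*43)) = -4456059/(-1206150) = -4456059*(-1/1206150) = 1485353/402050 ≈ 3.6944)
sqrt(V - 1*(-4086321)) = sqrt(1485353/402050 - 1*(-4086321)) = sqrt(1485353/402050 + 4086321) = sqrt(1642906843403/402050) = sqrt(26421227855607046)/80410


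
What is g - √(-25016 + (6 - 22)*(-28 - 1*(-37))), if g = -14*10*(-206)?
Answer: 28840 - 2*I*√6290 ≈ 28840.0 - 158.62*I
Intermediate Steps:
g = 28840 (g = -140*(-206) = 28840)
g - √(-25016 + (6 - 22)*(-28 - 1*(-37))) = 28840 - √(-25016 + (6 - 22)*(-28 - 1*(-37))) = 28840 - √(-25016 - 16*(-28 + 37)) = 28840 - √(-25016 - 16*9) = 28840 - √(-25016 - 144) = 28840 - √(-25160) = 28840 - 2*I*√6290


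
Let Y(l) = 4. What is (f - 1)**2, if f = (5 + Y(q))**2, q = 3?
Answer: 6400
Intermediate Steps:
f = 81 (f = (5 + 4)**2 = 9**2 = 81)
(f - 1)**2 = (81 - 1)**2 = 80**2 = 6400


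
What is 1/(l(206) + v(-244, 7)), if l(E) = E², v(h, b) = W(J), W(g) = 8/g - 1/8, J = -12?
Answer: 24/1018445 ≈ 2.3565e-5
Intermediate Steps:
W(g) = -⅛ + 8/g (W(g) = 8/g - 1*⅛ = 8/g - ⅛ = -⅛ + 8/g)
v(h, b) = -19/24 (v(h, b) = (⅛)*(64 - 1*(-12))/(-12) = (⅛)*(-1/12)*(64 + 12) = (⅛)*(-1/12)*76 = -19/24)
1/(l(206) + v(-244, 7)) = 1/(206² - 19/24) = 1/(42436 - 19/24) = 1/(1018445/24) = 24/1018445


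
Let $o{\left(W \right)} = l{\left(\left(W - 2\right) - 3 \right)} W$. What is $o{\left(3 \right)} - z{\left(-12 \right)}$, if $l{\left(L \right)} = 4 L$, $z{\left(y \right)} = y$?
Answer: $-12$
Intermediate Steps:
$o{\left(W \right)} = W \left(-20 + 4 W\right)$ ($o{\left(W \right)} = 4 \left(\left(W - 2\right) - 3\right) W = 4 \left(\left(-2 + W\right) - 3\right) W = 4 \left(-5 + W\right) W = \left(-20 + 4 W\right) W = W \left(-20 + 4 W\right)$)
$o{\left(3 \right)} - z{\left(-12 \right)} = 4 \cdot 3 \left(-5 + 3\right) - -12 = 4 \cdot 3 \left(-2\right) + 12 = -24 + 12 = -12$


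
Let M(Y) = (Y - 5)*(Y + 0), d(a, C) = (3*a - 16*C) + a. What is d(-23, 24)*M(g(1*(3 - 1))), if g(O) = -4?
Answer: -17136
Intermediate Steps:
d(a, C) = -16*C + 4*a (d(a, C) = (-16*C + 3*a) + a = -16*C + 4*a)
M(Y) = Y*(-5 + Y) (M(Y) = (-5 + Y)*Y = Y*(-5 + Y))
d(-23, 24)*M(g(1*(3 - 1))) = (-16*24 + 4*(-23))*(-4*(-5 - 4)) = (-384 - 92)*(-4*(-9)) = -476*36 = -17136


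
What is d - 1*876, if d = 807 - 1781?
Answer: -1850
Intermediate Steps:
d = -974
d - 1*876 = -974 - 1*876 = -974 - 876 = -1850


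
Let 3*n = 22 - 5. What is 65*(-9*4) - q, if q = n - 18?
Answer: -6983/3 ≈ -2327.7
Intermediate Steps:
n = 17/3 (n = (22 - 5)/3 = (⅓)*17 = 17/3 ≈ 5.6667)
q = -37/3 (q = 17/3 - 18 = -37/3 ≈ -12.333)
65*(-9*4) - q = 65*(-9*4) - 1*(-37/3) = 65*(-36) + 37/3 = -2340 + 37/3 = -6983/3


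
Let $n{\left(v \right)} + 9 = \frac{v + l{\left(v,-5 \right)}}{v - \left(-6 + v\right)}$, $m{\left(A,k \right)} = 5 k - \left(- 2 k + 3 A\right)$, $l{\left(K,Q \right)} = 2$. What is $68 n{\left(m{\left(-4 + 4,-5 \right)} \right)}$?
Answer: $-986$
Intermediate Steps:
$m{\left(A,k \right)} = - 3 A + 7 k$
$n{\left(v \right)} = - \frac{26}{3} + \frac{v}{6}$ ($n{\left(v \right)} = -9 + \frac{v + 2}{v - \left(-6 + v\right)} = -9 + \frac{2 + v}{6} = -9 + \left(2 + v\right) \frac{1}{6} = -9 + \left(\frac{1}{3} + \frac{v}{6}\right) = - \frac{26}{3} + \frac{v}{6}$)
$68 n{\left(m{\left(-4 + 4,-5 \right)} \right)} = 68 \left(- \frac{26}{3} + \frac{- 3 \left(-4 + 4\right) + 7 \left(-5\right)}{6}\right) = 68 \left(- \frac{26}{3} + \frac{\left(-3\right) 0 - 35}{6}\right) = 68 \left(- \frac{26}{3} + \frac{0 - 35}{6}\right) = 68 \left(- \frac{26}{3} + \frac{1}{6} \left(-35\right)\right) = 68 \left(- \frac{26}{3} - \frac{35}{6}\right) = 68 \left(- \frac{29}{2}\right) = -986$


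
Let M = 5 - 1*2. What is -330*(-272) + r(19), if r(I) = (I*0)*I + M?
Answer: 89763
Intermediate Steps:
M = 3 (M = 5 - 2 = 3)
r(I) = 3 (r(I) = (I*0)*I + 3 = 0*I + 3 = 0 + 3 = 3)
-330*(-272) + r(19) = -330*(-272) + 3 = 89760 + 3 = 89763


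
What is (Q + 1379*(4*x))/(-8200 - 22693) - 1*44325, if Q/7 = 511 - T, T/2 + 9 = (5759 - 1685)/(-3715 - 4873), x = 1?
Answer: -2939976094527/66327271 ≈ -44325.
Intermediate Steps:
T = -40683/2147 (T = -18 + 2*((5759 - 1685)/(-3715 - 4873)) = -18 + 2*(4074/(-8588)) = -18 + 2*(4074*(-1/8588)) = -18 + 2*(-2037/4294) = -18 - 2037/2147 = -40683/2147 ≈ -18.949)
Q = 7964600/2147 (Q = 7*(511 - 1*(-40683/2147)) = 7*(511 + 40683/2147) = 7*(1137800/2147) = 7964600/2147 ≈ 3709.6)
(Q + 1379*(4*x))/(-8200 - 22693) - 1*44325 = (7964600/2147 + 1379*(4*1))/(-8200 - 22693) - 1*44325 = (7964600/2147 + 1379*4)/(-30893) - 44325 = (7964600/2147 + 5516)*(-1/30893) - 44325 = (19807452/2147)*(-1/30893) - 44325 = -19807452/66327271 - 44325 = -2939976094527/66327271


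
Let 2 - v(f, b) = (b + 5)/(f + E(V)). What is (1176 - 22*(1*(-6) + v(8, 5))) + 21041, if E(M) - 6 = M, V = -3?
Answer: 22325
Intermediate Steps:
E(M) = 6 + M
v(f, b) = 2 - (5 + b)/(3 + f) (v(f, b) = 2 - (b + 5)/(f + (6 - 3)) = 2 - (5 + b)/(f + 3) = 2 - (5 + b)/(3 + f))
(1176 - 22*(1*(-6) + v(8, 5))) + 21041 = (1176 - 22*(1*(-6) + (1 - 1*5 + 2*8)/(3 + 8))) + 21041 = (1176 - 22*(-6 + (1 - 5 + 16)/11)) + 21041 = (1176 - 22*(-6 + (1/11)*12)) + 21041 = (1176 - 22*(-6 + 12/11)) + 21041 = (1176 - 22*(-54/11)) + 21041 = (1176 + 108) + 21041 = 1284 + 21041 = 22325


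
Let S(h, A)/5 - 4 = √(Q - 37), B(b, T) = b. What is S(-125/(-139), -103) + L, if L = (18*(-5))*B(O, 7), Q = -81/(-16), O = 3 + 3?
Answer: -520 + 5*I*√511/4 ≈ -520.0 + 28.257*I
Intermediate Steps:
O = 6
Q = 81/16 (Q = -81*(-1/16) = 81/16 ≈ 5.0625)
S(h, A) = 20 + 5*I*√511/4 (S(h, A) = 20 + 5*√(81/16 - 37) = 20 + 5*√(-511/16) = 20 + 5*(I*√511/4) = 20 + 5*I*√511/4)
L = -540 (L = (18*(-5))*6 = -90*6 = -540)
S(-125/(-139), -103) + L = (20 + 5*I*√511/4) - 540 = -520 + 5*I*√511/4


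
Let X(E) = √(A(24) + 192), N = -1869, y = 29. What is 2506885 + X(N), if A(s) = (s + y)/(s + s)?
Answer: 2506885 + √27807/12 ≈ 2.5069e+6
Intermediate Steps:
A(s) = (29 + s)/(2*s) (A(s) = (s + 29)/(s + s) = (29 + s)/((2*s)) = (29 + s)*(1/(2*s)) = (29 + s)/(2*s))
X(E) = √27807/12 (X(E) = √((½)*(29 + 24)/24 + 192) = √((½)*(1/24)*53 + 192) = √(53/48 + 192) = √(9269/48) = √27807/12)
2506885 + X(N) = 2506885 + √27807/12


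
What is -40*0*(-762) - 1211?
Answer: -1211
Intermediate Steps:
-40*0*(-762) - 1211 = 0*(-762) - 1211 = 0 - 1211 = -1211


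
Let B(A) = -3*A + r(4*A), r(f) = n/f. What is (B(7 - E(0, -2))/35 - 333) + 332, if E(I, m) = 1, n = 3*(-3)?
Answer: -61/40 ≈ -1.5250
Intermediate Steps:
n = -9
r(f) = -9/f
B(A) = -3*A - 9/(4*A) (B(A) = -3*A - 9*1/(4*A) = -3*A - 9/(4*A))
(B(7 - E(0, -2))/35 - 333) + 332 = ((-3*(7 - 1*1) - 9/(4*(7 - 1*1)))/35 - 333) + 332 = ((-3*(7 - 1) - 9/(4*(7 - 1)))*(1/35) - 333) + 332 = ((-3*6 - 9/4/6)*(1/35) - 333) + 332 = ((-18 - 9/4*⅙)*(1/35) - 333) + 332 = ((-18 - 3/8)*(1/35) - 333) + 332 = (-147/8*1/35 - 333) + 332 = (-21/40 - 333) + 332 = -13341/40 + 332 = -61/40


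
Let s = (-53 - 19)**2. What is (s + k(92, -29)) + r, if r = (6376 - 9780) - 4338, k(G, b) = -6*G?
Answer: -3110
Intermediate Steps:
s = 5184 (s = (-72)**2 = 5184)
r = -7742 (r = -3404 - 4338 = -7742)
(s + k(92, -29)) + r = (5184 - 6*92) - 7742 = (5184 - 552) - 7742 = 4632 - 7742 = -3110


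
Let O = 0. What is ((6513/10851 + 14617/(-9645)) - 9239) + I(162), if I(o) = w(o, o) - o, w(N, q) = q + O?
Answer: -322343361029/34885965 ≈ -9239.9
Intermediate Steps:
w(N, q) = q (w(N, q) = q + 0 = q)
I(o) = 0 (I(o) = o - o = 0)
((6513/10851 + 14617/(-9645)) - 9239) + I(162) = ((6513/10851 + 14617/(-9645)) - 9239) + 0 = ((6513*(1/10851) + 14617*(-1/9645)) - 9239) + 0 = ((2171/3617 - 14617/9645) - 9239) + 0 = (-31930394/34885965 - 9239) + 0 = -322343361029/34885965 + 0 = -322343361029/34885965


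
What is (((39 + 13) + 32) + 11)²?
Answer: 9025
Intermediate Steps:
(((39 + 13) + 32) + 11)² = ((52 + 32) + 11)² = (84 + 11)² = 95² = 9025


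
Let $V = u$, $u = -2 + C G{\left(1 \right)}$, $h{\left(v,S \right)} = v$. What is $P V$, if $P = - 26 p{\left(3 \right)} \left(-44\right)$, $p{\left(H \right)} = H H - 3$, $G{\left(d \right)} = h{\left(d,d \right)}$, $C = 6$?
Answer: $27456$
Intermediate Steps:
$G{\left(d \right)} = d$
$p{\left(H \right)} = -3 + H^{2}$ ($p{\left(H \right)} = H^{2} - 3 = -3 + H^{2}$)
$u = 4$ ($u = -2 + 6 \cdot 1 = -2 + 6 = 4$)
$V = 4$
$P = 6864$ ($P = - 26 \left(-3 + 3^{2}\right) \left(-44\right) = - 26 \left(-3 + 9\right) \left(-44\right) = \left(-26\right) 6 \left(-44\right) = \left(-156\right) \left(-44\right) = 6864$)
$P V = 6864 \cdot 4 = 27456$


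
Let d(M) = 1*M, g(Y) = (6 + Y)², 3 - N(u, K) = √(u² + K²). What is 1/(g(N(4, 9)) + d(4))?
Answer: 91/848 + 9*√97/848 ≈ 0.21184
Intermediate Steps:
N(u, K) = 3 - √(K² + u²) (N(u, K) = 3 - √(u² + K²) = 3 - √(K² + u²))
d(M) = M
1/(g(N(4, 9)) + d(4)) = 1/((6 + (3 - √(9² + 4²)))² + 4) = 1/((6 + (3 - √(81 + 16)))² + 4) = 1/((6 + (3 - √97))² + 4) = 1/((9 - √97)² + 4) = 1/(4 + (9 - √97)²)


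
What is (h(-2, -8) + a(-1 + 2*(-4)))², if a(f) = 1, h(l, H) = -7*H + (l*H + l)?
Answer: 5041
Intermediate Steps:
h(l, H) = l - 7*H + H*l (h(l, H) = -7*H + (H*l + l) = -7*H + (l + H*l) = l - 7*H + H*l)
(h(-2, -8) + a(-1 + 2*(-4)))² = ((-2 - 7*(-8) - 8*(-2)) + 1)² = ((-2 + 56 + 16) + 1)² = (70 + 1)² = 71² = 5041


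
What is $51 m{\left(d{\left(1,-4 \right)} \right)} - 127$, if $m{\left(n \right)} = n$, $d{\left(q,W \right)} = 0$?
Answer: $-127$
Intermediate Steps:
$51 m{\left(d{\left(1,-4 \right)} \right)} - 127 = 51 \cdot 0 - 127 = 0 - 127 = -127$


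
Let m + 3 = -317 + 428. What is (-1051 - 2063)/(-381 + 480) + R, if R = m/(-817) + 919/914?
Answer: -251198127/8214118 ≈ -30.581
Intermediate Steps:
m = 108 (m = -3 + (-317 + 428) = -3 + 111 = 108)
R = 652111/746738 (R = 108/(-817) + 919/914 = 108*(-1/817) + 919*(1/914) = -108/817 + 919/914 = 652111/746738 ≈ 0.87328)
(-1051 - 2063)/(-381 + 480) + R = (-1051 - 2063)/(-381 + 480) + 652111/746738 = -3114/99 + 652111/746738 = -3114*1/99 + 652111/746738 = -346/11 + 652111/746738 = -251198127/8214118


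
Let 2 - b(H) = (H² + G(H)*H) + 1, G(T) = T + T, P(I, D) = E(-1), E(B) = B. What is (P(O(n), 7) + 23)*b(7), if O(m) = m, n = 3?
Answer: -3212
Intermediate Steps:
P(I, D) = -1
G(T) = 2*T
b(H) = 1 - 3*H² (b(H) = 2 - ((H² + (2*H)*H) + 1) = 2 - ((H² + 2*H²) + 1) = 2 - (3*H² + 1) = 2 - (1 + 3*H²) = 2 + (-1 - 3*H²) = 1 - 3*H²)
(P(O(n), 7) + 23)*b(7) = (-1 + 23)*(1 - 3*7²) = 22*(1 - 3*49) = 22*(1 - 147) = 22*(-146) = -3212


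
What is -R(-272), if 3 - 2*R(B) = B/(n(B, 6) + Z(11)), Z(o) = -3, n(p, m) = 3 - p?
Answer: -2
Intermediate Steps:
R(B) = 2 (R(B) = 3/2 - B/(2*((3 - B) - 3)) = 3/2 - B/(2*((-B))) = 3/2 - B*(-1/B)/2 = 3/2 - 1/2*(-1) = 3/2 + 1/2 = 2)
-R(-272) = -1*2 = -2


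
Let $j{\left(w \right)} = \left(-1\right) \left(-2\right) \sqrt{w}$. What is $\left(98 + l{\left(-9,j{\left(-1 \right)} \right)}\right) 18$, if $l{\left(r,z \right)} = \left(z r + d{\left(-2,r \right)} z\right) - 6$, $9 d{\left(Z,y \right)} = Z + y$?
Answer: $1656 - 368 i \approx 1656.0 - 368.0 i$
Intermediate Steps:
$d{\left(Z,y \right)} = \frac{Z}{9} + \frac{y}{9}$ ($d{\left(Z,y \right)} = \frac{Z + y}{9} = \frac{Z}{9} + \frac{y}{9}$)
$j{\left(w \right)} = 2 \sqrt{w}$
$l{\left(r,z \right)} = -6 + r z + z \left(- \frac{2}{9} + \frac{r}{9}\right)$ ($l{\left(r,z \right)} = \left(z r + \left(\frac{1}{9} \left(-2\right) + \frac{r}{9}\right) z\right) - 6 = \left(r z + \left(- \frac{2}{9} + \frac{r}{9}\right) z\right) - 6 = \left(r z + z \left(- \frac{2}{9} + \frac{r}{9}\right)\right) - 6 = -6 + r z + z \left(- \frac{2}{9} + \frac{r}{9}\right)$)
$\left(98 + l{\left(-9,j{\left(-1 \right)} \right)}\right) 18 = \left(98 - \left(6 + \frac{92}{9} \cdot 2 \sqrt{-1}\right)\right) 18 = \left(98 - \left(6 + \frac{92}{9} \cdot 2 i\right)\right) 18 = \left(98 - \left(6 + \frac{184 i}{9}\right)\right) 18 = \left(92 - \frac{184 i}{9}\right) 18 = 1656 - 368 i$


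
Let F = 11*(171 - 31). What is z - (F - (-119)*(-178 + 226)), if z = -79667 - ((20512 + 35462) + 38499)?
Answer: -181392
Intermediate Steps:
F = 1540 (F = 11*140 = 1540)
z = -174140 (z = -79667 - (55974 + 38499) = -79667 - 1*94473 = -79667 - 94473 = -174140)
z - (F - (-119)*(-178 + 226)) = -174140 - (1540 - (-119)*(-178 + 226)) = -174140 - (1540 - (-119)*48) = -174140 - (1540 - 1*(-5712)) = -174140 - (1540 + 5712) = -174140 - 1*7252 = -174140 - 7252 = -181392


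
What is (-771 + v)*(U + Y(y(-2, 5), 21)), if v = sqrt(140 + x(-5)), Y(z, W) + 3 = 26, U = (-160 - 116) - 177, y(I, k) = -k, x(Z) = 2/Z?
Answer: 331530 - 86*sqrt(3490) ≈ 3.2645e+5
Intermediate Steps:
U = -453 (U = -276 - 177 = -453)
Y(z, W) = 23 (Y(z, W) = -3 + 26 = 23)
v = sqrt(3490)/5 (v = sqrt(140 + 2/(-5)) = sqrt(140 + 2*(-1/5)) = sqrt(140 - 2/5) = sqrt(698/5) = sqrt(3490)/5 ≈ 11.815)
(-771 + v)*(U + Y(y(-2, 5), 21)) = (-771 + sqrt(3490)/5)*(-453 + 23) = (-771 + sqrt(3490)/5)*(-430) = 331530 - 86*sqrt(3490)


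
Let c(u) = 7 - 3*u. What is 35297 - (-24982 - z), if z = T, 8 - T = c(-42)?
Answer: 60154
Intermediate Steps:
T = -125 (T = 8 - (7 - 3*(-42)) = 8 - (7 + 126) = 8 - 1*133 = 8 - 133 = -125)
z = -125
35297 - (-24982 - z) = 35297 - (-24982 - 1*(-125)) = 35297 - (-24982 + 125) = 35297 - 1*(-24857) = 35297 + 24857 = 60154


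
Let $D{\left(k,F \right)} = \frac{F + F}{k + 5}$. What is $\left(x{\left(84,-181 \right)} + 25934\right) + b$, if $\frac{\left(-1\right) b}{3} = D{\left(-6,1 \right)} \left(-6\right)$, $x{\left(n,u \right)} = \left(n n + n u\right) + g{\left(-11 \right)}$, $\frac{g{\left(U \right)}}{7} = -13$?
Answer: $17659$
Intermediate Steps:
$g{\left(U \right)} = -91$ ($g{\left(U \right)} = 7 \left(-13\right) = -91$)
$D{\left(k,F \right)} = \frac{2 F}{5 + k}$
$x{\left(n,u \right)} = -91 + n^{2} + n u$ ($x{\left(n,u \right)} = \left(n n + n u\right) - 91 = \left(n^{2} + n u\right) - 91 = -91 + n^{2} + n u$)
$b = -36$ ($b = - 3 \cdot 2 \cdot 1 \frac{1}{5 - 6} \left(-6\right) = - 3 \cdot 2 \cdot 1 \frac{1}{-1} \left(-6\right) = - 3 \cdot 2 \cdot 1 \left(-1\right) \left(-6\right) = - 3 \left(\left(-2\right) \left(-6\right)\right) = \left(-3\right) 12 = -36$)
$\left(x{\left(84,-181 \right)} + 25934\right) + b = \left(\left(-91 + 84^{2} + 84 \left(-181\right)\right) + 25934\right) - 36 = \left(\left(-91 + 7056 - 15204\right) + 25934\right) - 36 = \left(-8239 + 25934\right) - 36 = 17695 - 36 = 17659$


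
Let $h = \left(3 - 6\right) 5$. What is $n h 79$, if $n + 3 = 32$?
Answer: $-34365$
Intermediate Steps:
$n = 29$ ($n = -3 + 32 = 29$)
$h = -15$ ($h = \left(-3\right) 5 = -15$)
$n h 79 = 29 \left(-15\right) 79 = \left(-435\right) 79 = -34365$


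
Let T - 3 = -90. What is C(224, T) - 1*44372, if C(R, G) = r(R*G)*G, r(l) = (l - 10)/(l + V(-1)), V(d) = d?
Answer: -866462234/19489 ≈ -44459.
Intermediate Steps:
T = -87 (T = 3 - 90 = -87)
r(l) = (-10 + l)/(-1 + l) (r(l) = (l - 10)/(l - 1) = (-10 + l)/(-1 + l))
C(R, G) = G*(-10 + G*R)/(-1 + G*R) (C(R, G) = ((-10 + R*G)/(-1 + R*G))*G = ((-10 + G*R)/(-1 + G*R))*G = G*(-10 + G*R)/(-1 + G*R))
C(224, T) - 1*44372 = -87*(-10 - 87*224)/(-1 - 87*224) - 1*44372 = -87*(-10 - 19488)/(-1 - 19488) - 44372 = -87*(-19498)/(-19489) - 44372 = -87*(-1/19489)*(-19498) - 44372 = -1696326/19489 - 44372 = -866462234/19489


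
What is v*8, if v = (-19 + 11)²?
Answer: 512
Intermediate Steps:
v = 64 (v = (-8)² = 64)
v*8 = 64*8 = 512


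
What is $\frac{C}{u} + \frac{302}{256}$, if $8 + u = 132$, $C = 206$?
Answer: $\frac{11273}{3968} \approx 2.841$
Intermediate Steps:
$u = 124$ ($u = -8 + 132 = 124$)
$\frac{C}{u} + \frac{302}{256} = \frac{206}{124} + \frac{302}{256} = 206 \cdot \frac{1}{124} + 302 \cdot \frac{1}{256} = \frac{103}{62} + \frac{151}{128} = \frac{11273}{3968}$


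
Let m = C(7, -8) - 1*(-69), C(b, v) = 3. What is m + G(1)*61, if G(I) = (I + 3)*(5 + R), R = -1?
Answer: 1048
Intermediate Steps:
m = 72 (m = 3 - 1*(-69) = 3 + 69 = 72)
G(I) = 12 + 4*I (G(I) = (I + 3)*(5 - 1) = (3 + I)*4 = 12 + 4*I)
m + G(1)*61 = 72 + (12 + 4*1)*61 = 72 + (12 + 4)*61 = 72 + 16*61 = 72 + 976 = 1048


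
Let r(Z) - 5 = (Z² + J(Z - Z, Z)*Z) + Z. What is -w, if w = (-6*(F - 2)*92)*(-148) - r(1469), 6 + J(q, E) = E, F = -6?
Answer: 4962150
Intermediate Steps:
J(q, E) = -6 + E
r(Z) = 5 + Z + Z² + Z*(-6 + Z) (r(Z) = 5 + ((Z² + (-6 + Z)*Z) + Z) = 5 + ((Z² + Z*(-6 + Z)) + Z) = 5 + (Z + Z² + Z*(-6 + Z)) = 5 + Z + Z² + Z*(-6 + Z))
w = -4962150 (w = (-6*(-6 - 2)*92)*(-148) - (5 - 5*1469 + 2*1469²) = (-6*(-8)*92)*(-148) - (5 - 7345 + 2*2157961) = (48*92)*(-148) - (5 - 7345 + 4315922) = 4416*(-148) - 1*4308582 = -653568 - 4308582 = -4962150)
-w = -1*(-4962150) = 4962150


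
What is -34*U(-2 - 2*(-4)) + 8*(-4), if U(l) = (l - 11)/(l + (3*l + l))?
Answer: -79/3 ≈ -26.333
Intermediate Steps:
U(l) = (-11 + l)/(5*l) (U(l) = (-11 + l)/(l + 4*l) = (-11 + l)/((5*l)) = (-11 + l)*(1/(5*l)) = (-11 + l)/(5*l))
-34*U(-2 - 2*(-4)) + 8*(-4) = -34*(-11 + (-2 - 2*(-4)))/(5*(-2 - 2*(-4))) + 8*(-4) = -34*(-11 + (-2 + 8))/(5*(-2 + 8)) - 32 = -34*(-11 + 6)/(5*6) - 32 = -34*(-5)/(5*6) - 32 = -34*(-⅙) - 32 = 17/3 - 32 = -79/3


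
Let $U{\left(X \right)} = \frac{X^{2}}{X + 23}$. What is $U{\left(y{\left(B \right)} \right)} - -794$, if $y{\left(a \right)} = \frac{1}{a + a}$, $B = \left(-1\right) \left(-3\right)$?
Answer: $\frac{662197}{834} \approx 794.0$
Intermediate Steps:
$B = 3$
$y{\left(a \right)} = \frac{1}{2 a}$
$U{\left(X \right)} = \frac{X^{2}}{23 + X}$
$U{\left(y{\left(B \right)} \right)} - -794 = \frac{\left(\frac{1}{2 \cdot 3}\right)^{2}}{23 + \frac{1}{2 \cdot 3}} - -794 = \frac{\left(\frac{1}{2} \cdot \frac{1}{3}\right)^{2}}{23 + \frac{1}{2} \cdot \frac{1}{3}} + 794 = \frac{1}{36 \left(23 + \frac{1}{6}\right)} + 794 = \frac{1}{36 \cdot \frac{139}{6}} + 794 = \frac{1}{36} \cdot \frac{6}{139} + 794 = \frac{1}{834} + 794 = \frac{662197}{834}$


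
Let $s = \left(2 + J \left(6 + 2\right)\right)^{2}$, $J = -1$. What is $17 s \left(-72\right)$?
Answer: $-44064$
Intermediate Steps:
$s = 36$ ($s = \left(2 - \left(6 + 2\right)\right)^{2} = \left(2 - 8\right)^{2} = \left(-6\right)^{2} = 36$)
$17 s \left(-72\right) = 17 \cdot 36 \left(-72\right) = 612 \left(-72\right) = -44064$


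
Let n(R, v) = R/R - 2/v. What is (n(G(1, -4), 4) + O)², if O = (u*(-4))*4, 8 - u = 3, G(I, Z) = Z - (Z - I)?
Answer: 25281/4 ≈ 6320.3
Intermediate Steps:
G(I, Z) = I (G(I, Z) = Z + (I - Z) = I)
n(R, v) = 1 - 2/v
u = 5 (u = 8 - 1*3 = 8 - 3 = 5)
O = -80 (O = (5*(-4))*4 = -20*4 = -80)
(n(G(1, -4), 4) + O)² = ((-2 + 4)/4 - 80)² = ((¼)*2 - 80)² = (½ - 80)² = (-159/2)² = 25281/4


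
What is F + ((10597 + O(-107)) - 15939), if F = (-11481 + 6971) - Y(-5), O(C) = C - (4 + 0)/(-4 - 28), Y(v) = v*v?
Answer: -79871/8 ≈ -9983.9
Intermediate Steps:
Y(v) = v²
O(C) = ⅛ + C (O(C) = C - 4/(-32) = C - 4*(-1)/32 = C - 1*(-⅛) = C + ⅛ = ⅛ + C)
F = -4535 (F = (-11481 + 6971) - 1*(-5)² = -4510 - 1*25 = -4510 - 25 = -4535)
F + ((10597 + O(-107)) - 15939) = -4535 + ((10597 + (⅛ - 107)) - 15939) = -4535 + ((10597 - 855/8) - 15939) = -4535 + (83921/8 - 15939) = -4535 - 43591/8 = -79871/8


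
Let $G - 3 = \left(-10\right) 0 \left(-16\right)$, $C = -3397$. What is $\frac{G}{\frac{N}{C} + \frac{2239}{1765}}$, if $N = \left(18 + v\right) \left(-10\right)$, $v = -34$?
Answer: $\frac{5995705}{2441161} \approx 2.4561$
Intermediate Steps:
$N = 160$ ($N = \left(18 - 34\right) \left(-10\right) = \left(-16\right) \left(-10\right) = 160$)
$G = 3$ ($G = 3 + \left(-10\right) 0 \left(-16\right) = 3 + 0 \left(-16\right) = 3 + 0 = 3$)
$\frac{G}{\frac{N}{C} + \frac{2239}{1765}} = \frac{3}{\frac{160}{-3397} + \frac{2239}{1765}} = \frac{3}{160 \left(- \frac{1}{3397}\right) + 2239 \cdot \frac{1}{1765}} = \frac{3}{- \frac{160}{3397} + \frac{2239}{1765}} = \frac{3}{\frac{7323483}{5995705}} = 3 \cdot \frac{5995705}{7323483} = \frac{5995705}{2441161}$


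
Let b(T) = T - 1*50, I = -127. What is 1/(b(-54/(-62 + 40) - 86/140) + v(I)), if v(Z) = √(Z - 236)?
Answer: -9517970/530123863 - 6521900*I*√3/1590371589 ≈ -0.017954 - 0.0071029*I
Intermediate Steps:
v(Z) = √(-236 + Z)
b(T) = -50 + T (b(T) = T - 50 = -50 + T)
1/(b(-54/(-62 + 40) - 86/140) + v(I)) = 1/((-50 + (-54/(-62 + 40) - 86/140)) + √(-236 - 127)) = 1/((-50 + (-54/(-22) - 86*1/140)) + √(-363)) = 1/((-50 + (-54*(-1/22) - 43/70)) + 11*I*√3) = 1/((-50 + (27/11 - 43/70)) + 11*I*√3) = 1/((-50 + 1417/770) + 11*I*√3) = 1/(-37083/770 + 11*I*√3)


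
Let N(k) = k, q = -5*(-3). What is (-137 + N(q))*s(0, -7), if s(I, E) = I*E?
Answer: 0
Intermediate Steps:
q = 15
s(I, E) = E*I
(-137 + N(q))*s(0, -7) = (-137 + 15)*(-7*0) = -122*0 = 0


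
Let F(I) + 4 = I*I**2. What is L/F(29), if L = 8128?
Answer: 8128/24385 ≈ 0.33332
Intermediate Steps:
F(I) = -4 + I**3 (F(I) = -4 + I*I**2 = -4 + I**3)
L/F(29) = 8128/(-4 + 29**3) = 8128/(-4 + 24389) = 8128/24385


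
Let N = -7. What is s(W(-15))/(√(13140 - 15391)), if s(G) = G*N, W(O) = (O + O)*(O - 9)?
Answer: 5040*I*√2251/2251 ≈ 106.23*I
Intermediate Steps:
W(O) = 2*O*(-9 + O) (W(O) = (2*O)*(-9 + O) = 2*O*(-9 + O))
s(G) = -7*G (s(G) = G*(-7) = -7*G)
s(W(-15))/(√(13140 - 15391)) = (-14*(-15)*(-9 - 15))/(√(13140 - 15391)) = (-14*(-15)*(-24))/(√(-2251)) = (-7*720)/((I*√2251)) = -(-5040)*I*√2251/2251 = 5040*I*√2251/2251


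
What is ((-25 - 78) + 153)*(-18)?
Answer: -900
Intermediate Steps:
((-25 - 78) + 153)*(-18) = (-103 + 153)*(-18) = 50*(-18) = -900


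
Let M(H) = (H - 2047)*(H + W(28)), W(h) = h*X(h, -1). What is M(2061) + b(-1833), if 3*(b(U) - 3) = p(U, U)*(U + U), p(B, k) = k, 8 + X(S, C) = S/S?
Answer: 2266039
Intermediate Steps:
X(S, C) = -7 (X(S, C) = -8 + S/S = -8 + 1 = -7)
W(h) = -7*h (W(h) = h*(-7) = -7*h)
b(U) = 3 + 2*U²/3 (b(U) = 3 + (U*(U + U))/3 = 3 + (U*(2*U))/3 = 3 + (2*U²)/3 = 3 + 2*U²/3)
M(H) = (-2047 + H)*(-196 + H) (M(H) = (H - 2047)*(H - 7*28) = (-2047 + H)*(H - 196) = (-2047 + H)*(-196 + H))
M(2061) + b(-1833) = (401212 + 2061² - 2243*2061) + (3 + (⅔)*(-1833)²) = (401212 + 4247721 - 4622823) + (3 + (⅔)*3359889) = 26110 + (3 + 2239926) = 26110 + 2239929 = 2266039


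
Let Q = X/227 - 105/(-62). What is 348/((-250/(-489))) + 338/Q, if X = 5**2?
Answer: 550906922/634625 ≈ 868.08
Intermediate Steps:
X = 25
Q = 25385/14074 (Q = 25/227 - 105/(-62) = 25*(1/227) - 105*(-1/62) = 25/227 + 105/62 = 25385/14074 ≈ 1.8037)
348/((-250/(-489))) + 338/Q = 348/((-250/(-489))) + 338/(25385/14074) = 348/((-250*(-1/489))) + 338*(14074/25385) = 348/(250/489) + 4757012/25385 = 348*(489/250) + 4757012/25385 = 85086/125 + 4757012/25385 = 550906922/634625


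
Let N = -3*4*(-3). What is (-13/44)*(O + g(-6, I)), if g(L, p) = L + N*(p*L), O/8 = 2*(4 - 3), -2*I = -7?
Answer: 4849/22 ≈ 220.41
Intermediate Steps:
N = 36 (N = -12*(-3) = 36)
I = 7/2 (I = -½*(-7) = 7/2 ≈ 3.5000)
O = 16 (O = 8*(2*(4 - 3)) = 8*(2*1) = 8*2 = 16)
g(L, p) = L + 36*L*p (g(L, p) = L + 36*(p*L) = L + 36*(L*p) = L + 36*L*p)
(-13/44)*(O + g(-6, I)) = (-13/44)*(16 - 6*(1 + 36*(7/2))) = (-13*1/44)*(16 - 6*(1 + 126)) = -13*(16 - 6*127)/44 = -13*(16 - 762)/44 = -13/44*(-746) = 4849/22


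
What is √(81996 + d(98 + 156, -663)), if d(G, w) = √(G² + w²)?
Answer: √(81996 + √504085) ≈ 287.59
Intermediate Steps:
√(81996 + d(98 + 156, -663)) = √(81996 + √((98 + 156)² + (-663)²)) = √(81996 + √(254² + 439569)) = √(81996 + √(64516 + 439569)) = √(81996 + √504085)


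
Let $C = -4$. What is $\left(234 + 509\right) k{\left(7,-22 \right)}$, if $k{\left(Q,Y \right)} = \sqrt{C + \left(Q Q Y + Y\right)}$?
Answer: $2972 i \sqrt{69} \approx 24687.0 i$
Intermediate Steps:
$k{\left(Q,Y \right)} = \sqrt{-4 + Y + Y Q^{2}}$ ($k{\left(Q,Y \right)} = \sqrt{-4 + \left(Q Q Y + Y\right)} = \sqrt{-4 + \left(Q^{2} Y + Y\right)} = \sqrt{-4 + \left(Y Q^{2} + Y\right)} = \sqrt{-4 + \left(Y + Y Q^{2}\right)} = \sqrt{-4 + Y + Y Q^{2}}$)
$\left(234 + 509\right) k{\left(7,-22 \right)} = \left(234 + 509\right) \sqrt{-4 - 22 - 22 \cdot 7^{2}} = 743 \sqrt{-4 - 22 - 1078} = 743 \sqrt{-1104} = 743 \cdot 4 i \sqrt{69} = 2972 i \sqrt{69}$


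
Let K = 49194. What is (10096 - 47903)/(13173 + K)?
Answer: -37807/62367 ≈ -0.60620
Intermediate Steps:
(10096 - 47903)/(13173 + K) = (10096 - 47903)/(13173 + 49194) = -37807/62367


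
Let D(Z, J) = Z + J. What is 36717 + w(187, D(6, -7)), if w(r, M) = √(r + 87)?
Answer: 36717 + √274 ≈ 36734.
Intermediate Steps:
D(Z, J) = J + Z
w(r, M) = √(87 + r)
36717 + w(187, D(6, -7)) = 36717 + √(87 + 187) = 36717 + √274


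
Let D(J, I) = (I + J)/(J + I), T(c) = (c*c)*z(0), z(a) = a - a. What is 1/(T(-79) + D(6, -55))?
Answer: 1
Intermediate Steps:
z(a) = 0
T(c) = 0 (T(c) = (c*c)*0 = c²*0 = 0)
D(J, I) = 1 (D(J, I) = (I + J)/(I + J) = 1)
1/(T(-79) + D(6, -55)) = 1/(0 + 1) = 1/1 = 1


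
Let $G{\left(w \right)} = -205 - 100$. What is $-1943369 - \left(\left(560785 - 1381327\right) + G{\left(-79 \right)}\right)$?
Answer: $-1122522$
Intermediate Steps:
$G{\left(w \right)} = -305$
$-1943369 - \left(\left(560785 - 1381327\right) + G{\left(-79 \right)}\right) = -1943369 - \left(\left(560785 - 1381327\right) - 305\right) = -1943369 - \left(-820542 - 305\right) = -1943369 - -820847 = -1943369 + 820847 = -1122522$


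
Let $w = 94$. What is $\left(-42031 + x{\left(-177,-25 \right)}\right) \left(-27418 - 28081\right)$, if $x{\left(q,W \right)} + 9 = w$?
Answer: $2327961054$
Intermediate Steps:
$x{\left(q,W \right)} = 85$ ($x{\left(q,W \right)} = -9 + 94 = 85$)
$\left(-42031 + x{\left(-177,-25 \right)}\right) \left(-27418 - 28081\right) = \left(-42031 + 85\right) \left(-27418 - 28081\right) = \left(-41946\right) \left(-55499\right) = 2327961054$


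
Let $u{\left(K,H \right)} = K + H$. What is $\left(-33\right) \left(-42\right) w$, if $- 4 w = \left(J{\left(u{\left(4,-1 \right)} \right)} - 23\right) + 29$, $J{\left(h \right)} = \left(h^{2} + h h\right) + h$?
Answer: $- \frac{18711}{2} \approx -9355.5$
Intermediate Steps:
$u{\left(K,H \right)} = H + K$
$J{\left(h \right)} = h + 2 h^{2}$ ($J{\left(h \right)} = \left(h^{2} + h^{2}\right) + h = 2 h^{2} + h = h + 2 h^{2}$)
$w = - \frac{27}{4}$ ($w = - \frac{\left(\left(-1 + 4\right) \left(1 + 2 \left(-1 + 4\right)\right) - 23\right) + 29}{4} = - \frac{\left(3 \left(1 + 2 \cdot 3\right) - 23\right) + 29}{4} = - \frac{\left(3 \left(1 + 6\right) - 23\right) + 29}{4} = - \frac{\left(3 \cdot 7 - 23\right) + 29}{4} = - \frac{\left(21 - 23\right) + 29}{4} = - \frac{-2 + 29}{4} = \left(- \frac{1}{4}\right) 27 = - \frac{27}{4} \approx -6.75$)
$\left(-33\right) \left(-42\right) w = \left(-33\right) \left(-42\right) \left(- \frac{27}{4}\right) = 1386 \left(- \frac{27}{4}\right) = - \frac{18711}{2}$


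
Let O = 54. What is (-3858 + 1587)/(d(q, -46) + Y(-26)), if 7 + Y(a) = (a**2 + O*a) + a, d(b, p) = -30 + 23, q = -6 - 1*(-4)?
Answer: 757/256 ≈ 2.9570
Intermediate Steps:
q = -2 (q = -6 + 4 = -2)
d(b, p) = -7
Y(a) = -7 + a**2 + 55*a (Y(a) = -7 + ((a**2 + 54*a) + a) = -7 + (a**2 + 55*a) = -7 + a**2 + 55*a)
(-3858 + 1587)/(d(q, -46) + Y(-26)) = (-3858 + 1587)/(-7 + (-7 + (-26)**2 + 55*(-26))) = -2271/(-7 + (-7 + 676 - 1430)) = -2271/(-7 - 761) = -2271/(-768) = -2271*(-1/768) = 757/256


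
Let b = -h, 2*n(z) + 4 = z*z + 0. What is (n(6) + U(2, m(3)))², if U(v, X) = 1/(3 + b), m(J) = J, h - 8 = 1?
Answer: 9025/36 ≈ 250.69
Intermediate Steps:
h = 9 (h = 8 + 1 = 9)
n(z) = -2 + z²/2 (n(z) = -2 + (z*z + 0)/2 = -2 + (z² + 0)/2 = -2 + z²/2)
b = -9 (b = -1*9 = -9)
U(v, X) = -⅙ (U(v, X) = 1/(3 - 9) = 1/(-6) = -⅙)
(n(6) + U(2, m(3)))² = ((-2 + (½)*6²) - ⅙)² = ((-2 + (½)*36) - ⅙)² = ((-2 + 18) - ⅙)² = (16 - ⅙)² = (95/6)² = 9025/36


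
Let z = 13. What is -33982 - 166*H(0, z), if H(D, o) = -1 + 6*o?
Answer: -46764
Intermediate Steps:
-33982 - 166*H(0, z) = -33982 - 166*(-1 + 6*13) = -33982 - 166*(-1 + 78) = -33982 - 166*77 = -33982 - 12782 = -46764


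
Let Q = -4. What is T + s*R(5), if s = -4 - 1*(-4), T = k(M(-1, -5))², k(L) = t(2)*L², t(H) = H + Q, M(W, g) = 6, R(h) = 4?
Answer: 5184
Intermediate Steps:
t(H) = -4 + H (t(H) = H - 4 = -4 + H)
k(L) = -2*L² (k(L) = (-4 + 2)*L² = -2*L²)
T = 5184 (T = (-2*6²)² = (-2*36)² = (-72)² = 5184)
s = 0 (s = -4 + 4 = 0)
T + s*R(5) = 5184 + 0*4 = 5184 + 0 = 5184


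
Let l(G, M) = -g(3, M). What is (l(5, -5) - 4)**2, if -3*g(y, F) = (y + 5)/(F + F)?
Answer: 4096/225 ≈ 18.204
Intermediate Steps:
g(y, F) = -(5 + y)/(6*F) (g(y, F) = -(y + 5)/(3*(F + F)) = -(5 + y)/(3*(2*F)) = -(5 + y)*1/(2*F)/3 = -(5 + y)/(6*F))
l(G, M) = 4/(3*M) (l(G, M) = -(-5 - 1*3)/(6*M) = -(-5 - 3)/(6*M) = -(-8)/(6*M) = -(-4)/(3*M) = 4/(3*M))
(l(5, -5) - 4)**2 = ((4/3)/(-5) - 4)**2 = ((4/3)*(-1/5) - 4)**2 = (-4/15 - 4)**2 = (-64/15)**2 = 4096/225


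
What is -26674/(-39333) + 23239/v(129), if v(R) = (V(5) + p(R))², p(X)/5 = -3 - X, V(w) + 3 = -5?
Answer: 12816638563/17551328592 ≈ 0.73024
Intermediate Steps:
V(w) = -8 (V(w) = -3 - 5 = -8)
p(X) = -15 - 5*X (p(X) = 5*(-3 - X) = -15 - 5*X)
v(R) = (-23 - 5*R)² (v(R) = (-8 + (-15 - 5*R))² = (-23 - 5*R)²)
-26674/(-39333) + 23239/v(129) = -26674/(-39333) + 23239/((23 + 5*129)²) = -26674*(-1/39333) + 23239/((23 + 645)²) = 26674/39333 + 23239/(668²) = 26674/39333 + 23239/446224 = 12816638563/17551328592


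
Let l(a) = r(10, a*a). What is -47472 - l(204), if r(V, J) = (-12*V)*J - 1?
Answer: 4946449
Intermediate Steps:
r(V, J) = -1 - 12*J*V (r(V, J) = -12*J*V - 1 = -1 - 12*J*V)
l(a) = -1 - 120*a**2 (l(a) = -1 - 12*a*a*10 = -1 - 12*a**2*10 = -1 - 120*a**2)
-47472 - l(204) = -47472 - (-1 - 120*204**2) = -47472 - (-1 - 120*41616) = -47472 - (-1 - 4993920) = -47472 - 1*(-4993921) = -47472 + 4993921 = 4946449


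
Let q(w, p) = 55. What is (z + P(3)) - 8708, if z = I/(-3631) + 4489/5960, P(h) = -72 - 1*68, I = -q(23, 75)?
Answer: -191460817121/21640760 ≈ -8847.2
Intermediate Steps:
I = -55 (I = -1*55 = -55)
P(h) = -140 (P(h) = -72 - 68 = -140)
z = 16627359/21640760 (z = -55/(-3631) + 4489/5960 = -55*(-1/3631) + 4489*(1/5960) = 55/3631 + 4489/5960 = 16627359/21640760 ≈ 0.76834)
(z + P(3)) - 8708 = (16627359/21640760 - 140) - 8708 = -3013079041/21640760 - 8708 = -191460817121/21640760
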